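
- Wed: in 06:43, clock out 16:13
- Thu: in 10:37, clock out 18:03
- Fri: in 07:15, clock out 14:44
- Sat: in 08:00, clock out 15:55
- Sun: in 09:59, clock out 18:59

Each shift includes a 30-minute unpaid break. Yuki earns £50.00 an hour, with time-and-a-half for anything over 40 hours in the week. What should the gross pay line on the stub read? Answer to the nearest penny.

Wed: 06:43–16:13 = 9 h 30 min; less 30 min break → 9 h 0 min
Thu: 10:37–18:03 = 7 h 26 min; less 30 min break → 6 h 56 min
Fri: 07:15–14:44 = 7 h 29 min; less 30 min break → 6 h 59 min
Sat: 08:00–15:55 = 7 h 55 min; less 30 min break → 7 h 25 min
Sun: 09:59–18:59 = 9 h 0 min; less 30 min break → 8 h 30 min
Total worked: 38 h 50 min = 2330 min.
Regular 38 h 50 min = 2330 min at £50.00/h; overtime 0 h 0 min = 0 min at £75.00/h.
Pay = (2330 × £50.00 + 0 × £75.00) ÷ 60 = £1941.67.

£1941.67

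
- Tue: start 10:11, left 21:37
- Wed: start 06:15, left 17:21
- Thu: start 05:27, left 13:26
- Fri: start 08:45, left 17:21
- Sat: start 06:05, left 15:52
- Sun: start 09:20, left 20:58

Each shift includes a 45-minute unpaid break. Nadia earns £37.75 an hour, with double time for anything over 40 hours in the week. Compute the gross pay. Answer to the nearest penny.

£2720.52

Tue: 10:11–21:37 = 11 h 26 min; less 45 min break → 10 h 41 min
Wed: 06:15–17:21 = 11 h 6 min; less 45 min break → 10 h 21 min
Thu: 05:27–13:26 = 7 h 59 min; less 45 min break → 7 h 14 min
Fri: 08:45–17:21 = 8 h 36 min; less 45 min break → 7 h 51 min
Sat: 06:05–15:52 = 9 h 47 min; less 45 min break → 9 h 2 min
Sun: 09:20–20:58 = 11 h 38 min; less 45 min break → 10 h 53 min
Total worked: 56 h 2 min = 3362 min.
Regular 40 h 0 min = 2400 min at £37.75/h; overtime 16 h 2 min = 962 min at £75.50/h.
Pay = (2400 × £37.75 + 962 × £75.50) ÷ 60 = £2720.52.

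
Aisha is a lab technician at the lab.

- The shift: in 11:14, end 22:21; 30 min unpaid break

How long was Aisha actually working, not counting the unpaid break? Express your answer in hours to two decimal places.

10.62 hours

The shift: 11:14–22:21 = 11 h 7 min; less 30 min break → 10 h 37 min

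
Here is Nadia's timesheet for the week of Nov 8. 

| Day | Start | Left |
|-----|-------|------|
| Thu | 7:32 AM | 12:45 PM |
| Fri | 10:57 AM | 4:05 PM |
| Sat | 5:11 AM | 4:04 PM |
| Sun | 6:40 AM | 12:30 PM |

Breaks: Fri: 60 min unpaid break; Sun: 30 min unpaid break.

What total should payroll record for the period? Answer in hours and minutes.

Thu: 7:32 AM–12:45 PM = 5 h 13 min
Fri: 10:57 AM–4:05 PM = 5 h 8 min; less 60 min break → 4 h 8 min
Sat: 5:11 AM–4:04 PM = 10 h 53 min
Sun: 6:40 AM–12:30 PM = 5 h 50 min; less 30 min break → 5 h 20 min
Total: 5 h 13 min + 4 h 8 min + 10 h 53 min + 5 h 20 min = 25 h 34 min.

25 h 34 min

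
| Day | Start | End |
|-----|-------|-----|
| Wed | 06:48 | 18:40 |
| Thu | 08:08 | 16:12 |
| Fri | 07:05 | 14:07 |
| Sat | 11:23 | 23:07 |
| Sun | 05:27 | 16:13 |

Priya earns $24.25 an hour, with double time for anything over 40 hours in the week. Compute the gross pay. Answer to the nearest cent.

Wed: 06:48–18:40 = 11 h 52 min
Thu: 08:08–16:12 = 8 h 4 min
Fri: 07:05–14:07 = 7 h 2 min
Sat: 11:23–23:07 = 11 h 44 min
Sun: 05:27–16:13 = 10 h 46 min
Total worked: 49 h 28 min = 2968 min.
Regular 40 h 0 min = 2400 min at $24.25/h; overtime 9 h 28 min = 568 min at $48.50/h.
Pay = (2400 × $24.25 + 568 × $48.50) ÷ 60 = $1429.13.

$1429.13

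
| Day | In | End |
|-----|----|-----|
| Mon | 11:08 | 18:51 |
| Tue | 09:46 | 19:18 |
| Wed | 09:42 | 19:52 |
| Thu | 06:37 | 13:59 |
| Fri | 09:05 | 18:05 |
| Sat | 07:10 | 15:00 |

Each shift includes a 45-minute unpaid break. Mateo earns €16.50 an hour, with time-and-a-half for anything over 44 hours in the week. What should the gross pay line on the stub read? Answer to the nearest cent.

Mon: 11:08–18:51 = 7 h 43 min; less 45 min break → 6 h 58 min
Tue: 09:46–19:18 = 9 h 32 min; less 45 min break → 8 h 47 min
Wed: 09:42–19:52 = 10 h 10 min; less 45 min break → 9 h 25 min
Thu: 06:37–13:59 = 7 h 22 min; less 45 min break → 6 h 37 min
Fri: 09:05–18:05 = 9 h 0 min; less 45 min break → 8 h 15 min
Sat: 07:10–15:00 = 7 h 50 min; less 45 min break → 7 h 5 min
Total worked: 47 h 7 min = 2827 min.
Regular 44 h 0 min = 2640 min at €16.50/h; overtime 3 h 7 min = 187 min at €24.75/h.
Pay = (2640 × €16.50 + 187 × €24.75) ÷ 60 = €803.14.

€803.14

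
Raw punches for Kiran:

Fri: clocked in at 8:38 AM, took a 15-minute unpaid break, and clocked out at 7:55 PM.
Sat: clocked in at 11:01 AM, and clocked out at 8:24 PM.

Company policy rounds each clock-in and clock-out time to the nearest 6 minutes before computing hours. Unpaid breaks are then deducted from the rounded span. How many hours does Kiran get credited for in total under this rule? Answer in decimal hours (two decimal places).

20.45 hours

Fri: in 8:38 AM→8:36 AM, out 7:55 PM→7:54 PM; 11 h 18 min − 15 min = 11 h 3 min
Sat: in 11:01 AM→11:00 AM, out 8:24 PM→8:24 PM; 9 h 24 min
Total credited: 20 h 27 min.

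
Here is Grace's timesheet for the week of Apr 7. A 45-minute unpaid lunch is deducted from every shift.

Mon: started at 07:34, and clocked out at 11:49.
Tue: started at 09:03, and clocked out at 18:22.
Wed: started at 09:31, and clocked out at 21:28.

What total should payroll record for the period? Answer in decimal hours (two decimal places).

23.27 hours

Mon: 07:34–11:49 = 4 h 15 min; less 45 min break → 3 h 30 min
Tue: 09:03–18:22 = 9 h 19 min; less 45 min break → 8 h 34 min
Wed: 09:31–21:28 = 11 h 57 min; less 45 min break → 11 h 12 min
Total: 3 h 30 min + 8 h 34 min + 11 h 12 min = 23 h 16 min.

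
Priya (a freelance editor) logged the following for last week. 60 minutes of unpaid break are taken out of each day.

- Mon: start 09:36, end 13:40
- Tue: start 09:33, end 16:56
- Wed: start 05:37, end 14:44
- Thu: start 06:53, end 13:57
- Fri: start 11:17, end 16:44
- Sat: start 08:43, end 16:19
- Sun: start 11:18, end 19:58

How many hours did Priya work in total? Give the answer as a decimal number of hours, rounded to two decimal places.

42.35 hours

Mon: 09:36–13:40 = 4 h 4 min; less 60 min break → 3 h 4 min
Tue: 09:33–16:56 = 7 h 23 min; less 60 min break → 6 h 23 min
Wed: 05:37–14:44 = 9 h 7 min; less 60 min break → 8 h 7 min
Thu: 06:53–13:57 = 7 h 4 min; less 60 min break → 6 h 4 min
Fri: 11:17–16:44 = 5 h 27 min; less 60 min break → 4 h 27 min
Sat: 08:43–16:19 = 7 h 36 min; less 60 min break → 6 h 36 min
Sun: 11:18–19:58 = 8 h 40 min; less 60 min break → 7 h 40 min
Total: 3 h 4 min + 6 h 23 min + 8 h 7 min + 6 h 4 min + 4 h 27 min + 6 h 36 min + 7 h 40 min = 42 h 21 min.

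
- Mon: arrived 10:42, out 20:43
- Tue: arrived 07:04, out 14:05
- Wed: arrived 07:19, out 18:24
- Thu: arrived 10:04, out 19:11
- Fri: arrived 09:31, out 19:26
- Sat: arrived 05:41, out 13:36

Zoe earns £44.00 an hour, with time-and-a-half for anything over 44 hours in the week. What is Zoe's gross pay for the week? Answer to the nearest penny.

£2666.40

Mon: 10:42–20:43 = 10 h 1 min
Tue: 07:04–14:05 = 7 h 1 min
Wed: 07:19–18:24 = 11 h 5 min
Thu: 10:04–19:11 = 9 h 7 min
Fri: 09:31–19:26 = 9 h 55 min
Sat: 05:41–13:36 = 7 h 55 min
Total worked: 55 h 4 min = 3304 min.
Regular 44 h 0 min = 2640 min at £44.00/h; overtime 11 h 4 min = 664 min at £66.00/h.
Pay = (2640 × £44.00 + 664 × £66.00) ÷ 60 = £2666.40.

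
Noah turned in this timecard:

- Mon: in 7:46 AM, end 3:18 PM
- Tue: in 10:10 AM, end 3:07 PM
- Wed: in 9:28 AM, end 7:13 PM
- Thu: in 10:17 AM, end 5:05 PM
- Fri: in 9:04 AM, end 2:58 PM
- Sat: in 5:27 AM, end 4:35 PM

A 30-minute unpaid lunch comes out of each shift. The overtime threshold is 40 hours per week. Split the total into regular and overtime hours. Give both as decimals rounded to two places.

Regular 40.00 hours, overtime 3.07 hours

Mon: 7:46 AM–3:18 PM = 7 h 32 min; less 30 min break → 7 h 2 min
Tue: 10:10 AM–3:07 PM = 4 h 57 min; less 30 min break → 4 h 27 min
Wed: 9:28 AM–7:13 PM = 9 h 45 min; less 30 min break → 9 h 15 min
Thu: 10:17 AM–5:05 PM = 6 h 48 min; less 30 min break → 6 h 18 min
Fri: 9:04 AM–2:58 PM = 5 h 54 min; less 30 min break → 5 h 24 min
Sat: 5:27 AM–4:35 PM = 11 h 8 min; less 30 min break → 10 h 38 min
Total worked: 43 h 4 min = 43.07 h.
Threshold 40 h → overtime 3 h 4 min, regular 40 h 0 min.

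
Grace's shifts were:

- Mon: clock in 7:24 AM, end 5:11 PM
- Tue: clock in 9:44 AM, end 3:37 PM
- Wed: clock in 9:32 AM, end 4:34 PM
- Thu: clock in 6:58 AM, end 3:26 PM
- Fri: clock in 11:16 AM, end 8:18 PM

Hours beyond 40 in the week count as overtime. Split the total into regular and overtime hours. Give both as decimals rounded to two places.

Regular 40.00 hours, overtime 0.20 hours

Mon: 7:24 AM–5:11 PM = 9 h 47 min
Tue: 9:44 AM–3:37 PM = 5 h 53 min
Wed: 9:32 AM–4:34 PM = 7 h 2 min
Thu: 6:58 AM–3:26 PM = 8 h 28 min
Fri: 11:16 AM–8:18 PM = 9 h 2 min
Total worked: 40 h 12 min = 40.20 h.
Threshold 40 h → overtime 0 h 12 min, regular 40 h 0 min.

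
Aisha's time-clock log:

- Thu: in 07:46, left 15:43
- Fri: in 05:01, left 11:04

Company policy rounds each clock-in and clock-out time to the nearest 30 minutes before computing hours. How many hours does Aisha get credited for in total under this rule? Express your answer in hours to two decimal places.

13.50 hours

Thu: in 07:46→08:00, out 15:43→15:30; 7 h 30 min
Fri: in 05:01→05:00, out 11:04→11:00; 6 h 0 min
Total credited: 13 h 30 min.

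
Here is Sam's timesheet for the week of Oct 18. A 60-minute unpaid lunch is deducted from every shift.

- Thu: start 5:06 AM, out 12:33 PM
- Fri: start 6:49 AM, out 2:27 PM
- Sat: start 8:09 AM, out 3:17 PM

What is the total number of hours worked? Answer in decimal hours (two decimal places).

19.22 hours

Thu: 5:06 AM–12:33 PM = 7 h 27 min; less 60 min break → 6 h 27 min
Fri: 6:49 AM–2:27 PM = 7 h 38 min; less 60 min break → 6 h 38 min
Sat: 8:09 AM–3:17 PM = 7 h 8 min; less 60 min break → 6 h 8 min
Total: 6 h 27 min + 6 h 38 min + 6 h 8 min = 19 h 13 min.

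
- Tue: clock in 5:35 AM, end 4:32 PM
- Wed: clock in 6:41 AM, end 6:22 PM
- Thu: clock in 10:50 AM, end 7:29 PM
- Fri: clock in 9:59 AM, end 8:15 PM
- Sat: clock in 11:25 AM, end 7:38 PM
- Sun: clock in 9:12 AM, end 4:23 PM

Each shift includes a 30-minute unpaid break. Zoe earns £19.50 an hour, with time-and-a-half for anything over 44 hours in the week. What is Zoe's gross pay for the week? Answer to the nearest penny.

Tue: 5:35 AM–4:32 PM = 10 h 57 min; less 30 min break → 10 h 27 min
Wed: 6:41 AM–6:22 PM = 11 h 41 min; less 30 min break → 11 h 11 min
Thu: 10:50 AM–7:29 PM = 8 h 39 min; less 30 min break → 8 h 9 min
Fri: 9:59 AM–8:15 PM = 10 h 16 min; less 30 min break → 9 h 46 min
Sat: 11:25 AM–7:38 PM = 8 h 13 min; less 30 min break → 7 h 43 min
Sun: 9:12 AM–4:23 PM = 7 h 11 min; less 30 min break → 6 h 41 min
Total worked: 53 h 57 min = 3237 min.
Regular 44 h 0 min = 2640 min at £19.50/h; overtime 9 h 57 min = 597 min at £29.25/h.
Pay = (2640 × £19.50 + 597 × £29.25) ÷ 60 = £1149.04.

£1149.04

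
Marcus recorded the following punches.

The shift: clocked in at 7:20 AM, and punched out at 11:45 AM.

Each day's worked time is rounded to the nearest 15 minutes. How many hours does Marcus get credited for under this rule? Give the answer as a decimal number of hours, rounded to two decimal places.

4.50 hours

The shift: 7:20 AM–11:45 AM = 4 h 25 min → rounds to 4 h 30 min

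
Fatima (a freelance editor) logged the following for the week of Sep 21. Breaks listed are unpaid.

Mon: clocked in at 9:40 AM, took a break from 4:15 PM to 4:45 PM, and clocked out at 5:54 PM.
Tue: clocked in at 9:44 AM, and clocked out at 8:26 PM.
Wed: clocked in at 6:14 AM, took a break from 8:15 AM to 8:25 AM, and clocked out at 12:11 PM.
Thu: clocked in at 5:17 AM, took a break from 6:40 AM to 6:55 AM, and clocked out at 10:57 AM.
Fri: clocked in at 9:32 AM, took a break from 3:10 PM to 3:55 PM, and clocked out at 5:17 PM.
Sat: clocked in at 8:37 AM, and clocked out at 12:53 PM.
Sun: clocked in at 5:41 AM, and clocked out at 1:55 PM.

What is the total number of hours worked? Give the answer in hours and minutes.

49 h 8 min

Mon: 9:40 AM–5:54 PM = 8 h 14 min; less 30 min break → 7 h 44 min
Tue: 9:44 AM–8:26 PM = 10 h 42 min
Wed: 6:14 AM–12:11 PM = 5 h 57 min; less 10 min break → 5 h 47 min
Thu: 5:17 AM–10:57 AM = 5 h 40 min; less 15 min break → 5 h 25 min
Fri: 9:32 AM–5:17 PM = 7 h 45 min; less 45 min break → 7 h 0 min
Sat: 8:37 AM–12:53 PM = 4 h 16 min
Sun: 5:41 AM–1:55 PM = 8 h 14 min
Total: 7 h 44 min + 10 h 42 min + 5 h 47 min + 5 h 25 min + 7 h 0 min + 4 h 16 min + 8 h 14 min = 49 h 8 min.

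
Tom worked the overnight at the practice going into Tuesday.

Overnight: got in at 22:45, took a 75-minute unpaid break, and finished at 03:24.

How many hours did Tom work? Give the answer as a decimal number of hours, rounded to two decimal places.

Overnight: 22:45 → midnight = 1 h 15 min; midnight → 03:24 = 3 h 24 min; span 4 h 39 min; less 75 min break → 3 h 24 min

3.40 hours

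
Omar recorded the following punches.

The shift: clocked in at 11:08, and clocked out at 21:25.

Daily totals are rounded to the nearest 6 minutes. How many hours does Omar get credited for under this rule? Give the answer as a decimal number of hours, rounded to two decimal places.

The shift: 11:08–21:25 = 10 h 17 min → rounds to 10 h 18 min

10.30 hours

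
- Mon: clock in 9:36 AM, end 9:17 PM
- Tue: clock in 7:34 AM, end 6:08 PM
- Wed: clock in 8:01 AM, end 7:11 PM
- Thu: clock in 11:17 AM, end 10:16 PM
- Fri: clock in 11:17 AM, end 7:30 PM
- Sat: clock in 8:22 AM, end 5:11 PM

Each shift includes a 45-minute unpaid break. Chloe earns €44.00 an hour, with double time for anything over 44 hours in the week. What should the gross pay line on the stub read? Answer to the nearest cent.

€3074.13

Mon: 9:36 AM–9:17 PM = 11 h 41 min; less 45 min break → 10 h 56 min
Tue: 7:34 AM–6:08 PM = 10 h 34 min; less 45 min break → 9 h 49 min
Wed: 8:01 AM–7:11 PM = 11 h 10 min; less 45 min break → 10 h 25 min
Thu: 11:17 AM–10:16 PM = 10 h 59 min; less 45 min break → 10 h 14 min
Fri: 11:17 AM–7:30 PM = 8 h 13 min; less 45 min break → 7 h 28 min
Sat: 8:22 AM–5:11 PM = 8 h 49 min; less 45 min break → 8 h 4 min
Total worked: 56 h 56 min = 3416 min.
Regular 44 h 0 min = 2640 min at €44.00/h; overtime 12 h 56 min = 776 min at €88.00/h.
Pay = (2640 × €44.00 + 776 × €88.00) ÷ 60 = €3074.13.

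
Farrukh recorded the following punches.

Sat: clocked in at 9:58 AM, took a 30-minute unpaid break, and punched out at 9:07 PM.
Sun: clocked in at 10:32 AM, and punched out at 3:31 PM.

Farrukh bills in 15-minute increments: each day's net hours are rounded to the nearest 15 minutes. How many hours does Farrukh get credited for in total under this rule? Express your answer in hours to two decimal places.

15.75 hours

Sat: 9:58 AM–9:07 PM = 11 h 9 min − 30 min = 10 h 39 min → rounds to 10 h 45 min
Sun: 10:32 AM–3:31 PM = 4 h 59 min → rounds to 5 h 0 min
Total credited: 15 h 45 min.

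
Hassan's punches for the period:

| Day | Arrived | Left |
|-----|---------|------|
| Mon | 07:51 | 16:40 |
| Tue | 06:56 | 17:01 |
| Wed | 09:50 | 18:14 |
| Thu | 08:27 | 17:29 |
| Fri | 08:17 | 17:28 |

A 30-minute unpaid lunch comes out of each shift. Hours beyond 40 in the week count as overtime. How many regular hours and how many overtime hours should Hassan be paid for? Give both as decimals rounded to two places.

Regular 40.00 hours, overtime 3.02 hours

Mon: 07:51–16:40 = 8 h 49 min; less 30 min break → 8 h 19 min
Tue: 06:56–17:01 = 10 h 5 min; less 30 min break → 9 h 35 min
Wed: 09:50–18:14 = 8 h 24 min; less 30 min break → 7 h 54 min
Thu: 08:27–17:29 = 9 h 2 min; less 30 min break → 8 h 32 min
Fri: 08:17–17:28 = 9 h 11 min; less 30 min break → 8 h 41 min
Total worked: 43 h 1 min = 43.02 h.
Threshold 40 h → overtime 3 h 1 min, regular 40 h 0 min.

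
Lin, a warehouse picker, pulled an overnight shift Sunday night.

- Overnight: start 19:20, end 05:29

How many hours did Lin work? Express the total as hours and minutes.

Overnight: 19:20 → midnight = 4 h 40 min; midnight → 05:29 = 5 h 29 min; span 10 h 9 min

10 h 9 min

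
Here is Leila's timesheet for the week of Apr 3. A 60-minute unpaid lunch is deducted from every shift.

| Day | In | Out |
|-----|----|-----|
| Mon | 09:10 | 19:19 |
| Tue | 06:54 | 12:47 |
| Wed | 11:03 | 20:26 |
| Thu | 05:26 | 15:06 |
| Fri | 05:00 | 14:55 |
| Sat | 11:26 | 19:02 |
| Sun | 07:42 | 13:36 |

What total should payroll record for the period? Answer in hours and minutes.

Mon: 09:10–19:19 = 10 h 9 min; less 60 min break → 9 h 9 min
Tue: 06:54–12:47 = 5 h 53 min; less 60 min break → 4 h 53 min
Wed: 11:03–20:26 = 9 h 23 min; less 60 min break → 8 h 23 min
Thu: 05:26–15:06 = 9 h 40 min; less 60 min break → 8 h 40 min
Fri: 05:00–14:55 = 9 h 55 min; less 60 min break → 8 h 55 min
Sat: 11:26–19:02 = 7 h 36 min; less 60 min break → 6 h 36 min
Sun: 07:42–13:36 = 5 h 54 min; less 60 min break → 4 h 54 min
Total: 9 h 9 min + 4 h 53 min + 8 h 23 min + 8 h 40 min + 8 h 55 min + 6 h 36 min + 4 h 54 min = 51 h 30 min.

51 h 30 min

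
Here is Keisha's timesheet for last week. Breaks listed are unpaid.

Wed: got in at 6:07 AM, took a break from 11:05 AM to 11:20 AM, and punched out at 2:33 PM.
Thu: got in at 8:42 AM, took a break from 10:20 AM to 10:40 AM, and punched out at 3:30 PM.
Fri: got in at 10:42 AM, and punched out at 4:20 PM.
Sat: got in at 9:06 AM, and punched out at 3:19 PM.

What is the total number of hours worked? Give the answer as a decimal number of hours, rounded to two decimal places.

26.50 hours

Wed: 6:07 AM–2:33 PM = 8 h 26 min; less 15 min break → 8 h 11 min
Thu: 8:42 AM–3:30 PM = 6 h 48 min; less 20 min break → 6 h 28 min
Fri: 10:42 AM–4:20 PM = 5 h 38 min
Sat: 9:06 AM–3:19 PM = 6 h 13 min
Total: 8 h 11 min + 6 h 28 min + 5 h 38 min + 6 h 13 min = 26 h 30 min.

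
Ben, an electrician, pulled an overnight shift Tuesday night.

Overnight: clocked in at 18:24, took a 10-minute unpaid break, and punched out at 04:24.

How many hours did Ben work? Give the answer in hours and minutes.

Overnight: 18:24 → midnight = 5 h 36 min; midnight → 04:24 = 4 h 24 min; span 10 h 0 min; less 10 min break → 9 h 50 min

9 h 50 min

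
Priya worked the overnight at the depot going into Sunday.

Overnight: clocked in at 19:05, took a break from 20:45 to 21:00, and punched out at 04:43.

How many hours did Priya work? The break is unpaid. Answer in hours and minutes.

Overnight: 19:05 → midnight = 4 h 55 min; midnight → 04:43 = 4 h 43 min; span 9 h 38 min; less 15 min break → 9 h 23 min

9 h 23 min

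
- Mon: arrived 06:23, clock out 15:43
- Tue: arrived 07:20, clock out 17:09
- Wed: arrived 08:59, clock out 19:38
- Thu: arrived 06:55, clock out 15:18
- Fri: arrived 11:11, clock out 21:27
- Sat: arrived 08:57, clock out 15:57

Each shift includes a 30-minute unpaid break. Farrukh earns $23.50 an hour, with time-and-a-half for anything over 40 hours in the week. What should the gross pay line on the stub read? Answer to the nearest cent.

Mon: 06:23–15:43 = 9 h 20 min; less 30 min break → 8 h 50 min
Tue: 07:20–17:09 = 9 h 49 min; less 30 min break → 9 h 19 min
Wed: 08:59–19:38 = 10 h 39 min; less 30 min break → 10 h 9 min
Thu: 06:55–15:18 = 8 h 23 min; less 30 min break → 7 h 53 min
Fri: 11:11–21:27 = 10 h 16 min; less 30 min break → 9 h 46 min
Sat: 08:57–15:57 = 7 h 0 min; less 30 min break → 6 h 30 min
Total worked: 52 h 27 min = 3147 min.
Regular 40 h 0 min = 2400 min at $23.50/h; overtime 12 h 27 min = 747 min at $35.25/h.
Pay = (2400 × $23.50 + 747 × $35.25) ÷ 60 = $1378.86.

$1378.86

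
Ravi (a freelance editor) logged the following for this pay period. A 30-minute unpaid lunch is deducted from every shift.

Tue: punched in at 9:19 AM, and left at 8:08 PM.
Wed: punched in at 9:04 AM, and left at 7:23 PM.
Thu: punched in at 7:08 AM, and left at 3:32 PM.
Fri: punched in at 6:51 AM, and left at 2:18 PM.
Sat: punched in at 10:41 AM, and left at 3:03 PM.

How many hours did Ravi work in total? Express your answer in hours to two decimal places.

Tue: 9:19 AM–8:08 PM = 10 h 49 min; less 30 min break → 10 h 19 min
Wed: 9:04 AM–7:23 PM = 10 h 19 min; less 30 min break → 9 h 49 min
Thu: 7:08 AM–3:32 PM = 8 h 24 min; less 30 min break → 7 h 54 min
Fri: 6:51 AM–2:18 PM = 7 h 27 min; less 30 min break → 6 h 57 min
Sat: 10:41 AM–3:03 PM = 4 h 22 min; less 30 min break → 3 h 52 min
Total: 10 h 19 min + 9 h 49 min + 7 h 54 min + 6 h 57 min + 3 h 52 min = 38 h 51 min.

38.85 hours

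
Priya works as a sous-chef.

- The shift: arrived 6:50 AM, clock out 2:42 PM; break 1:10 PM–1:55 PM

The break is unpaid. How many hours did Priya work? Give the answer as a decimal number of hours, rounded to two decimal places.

7.12 hours

The shift: 6:50 AM–2:42 PM = 7 h 52 min; less 45 min break → 7 h 7 min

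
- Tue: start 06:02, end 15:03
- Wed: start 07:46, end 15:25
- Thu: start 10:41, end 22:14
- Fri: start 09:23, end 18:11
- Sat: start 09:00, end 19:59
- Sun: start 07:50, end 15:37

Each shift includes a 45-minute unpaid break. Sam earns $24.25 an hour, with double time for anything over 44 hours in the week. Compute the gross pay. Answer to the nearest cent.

$1420.24

Tue: 06:02–15:03 = 9 h 1 min; less 45 min break → 8 h 16 min
Wed: 07:46–15:25 = 7 h 39 min; less 45 min break → 6 h 54 min
Thu: 10:41–22:14 = 11 h 33 min; less 45 min break → 10 h 48 min
Fri: 09:23–18:11 = 8 h 48 min; less 45 min break → 8 h 3 min
Sat: 09:00–19:59 = 10 h 59 min; less 45 min break → 10 h 14 min
Sun: 07:50–15:37 = 7 h 47 min; less 45 min break → 7 h 2 min
Total worked: 51 h 17 min = 3077 min.
Regular 44 h 0 min = 2640 min at $24.25/h; overtime 7 h 17 min = 437 min at $48.50/h.
Pay = (2640 × $24.25 + 437 × $48.50) ÷ 60 = $1420.24.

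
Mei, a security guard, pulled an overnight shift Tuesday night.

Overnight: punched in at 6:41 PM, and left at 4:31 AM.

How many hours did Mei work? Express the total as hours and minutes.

9 h 50 min

Overnight: 6:41 PM → midnight = 5 h 19 min; midnight → 4:31 AM = 4 h 31 min; span 9 h 50 min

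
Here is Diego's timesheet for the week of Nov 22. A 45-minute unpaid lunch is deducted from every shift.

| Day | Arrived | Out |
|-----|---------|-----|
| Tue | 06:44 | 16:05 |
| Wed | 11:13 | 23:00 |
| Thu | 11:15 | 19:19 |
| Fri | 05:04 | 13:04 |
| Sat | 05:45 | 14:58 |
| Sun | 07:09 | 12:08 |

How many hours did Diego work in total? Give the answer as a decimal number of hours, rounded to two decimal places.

46.90 hours

Tue: 06:44–16:05 = 9 h 21 min; less 45 min break → 8 h 36 min
Wed: 11:13–23:00 = 11 h 47 min; less 45 min break → 11 h 2 min
Thu: 11:15–19:19 = 8 h 4 min; less 45 min break → 7 h 19 min
Fri: 05:04–13:04 = 8 h 0 min; less 45 min break → 7 h 15 min
Sat: 05:45–14:58 = 9 h 13 min; less 45 min break → 8 h 28 min
Sun: 07:09–12:08 = 4 h 59 min; less 45 min break → 4 h 14 min
Total: 8 h 36 min + 11 h 2 min + 7 h 19 min + 7 h 15 min + 8 h 28 min + 4 h 14 min = 46 h 54 min.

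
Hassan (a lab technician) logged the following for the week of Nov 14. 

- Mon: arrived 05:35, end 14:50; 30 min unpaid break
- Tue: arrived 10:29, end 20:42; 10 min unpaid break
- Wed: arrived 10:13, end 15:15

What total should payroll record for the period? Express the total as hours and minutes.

23 h 50 min

Mon: 05:35–14:50 = 9 h 15 min; less 30 min break → 8 h 45 min
Tue: 10:29–20:42 = 10 h 13 min; less 10 min break → 10 h 3 min
Wed: 10:13–15:15 = 5 h 2 min
Total: 8 h 45 min + 10 h 3 min + 5 h 2 min = 23 h 50 min.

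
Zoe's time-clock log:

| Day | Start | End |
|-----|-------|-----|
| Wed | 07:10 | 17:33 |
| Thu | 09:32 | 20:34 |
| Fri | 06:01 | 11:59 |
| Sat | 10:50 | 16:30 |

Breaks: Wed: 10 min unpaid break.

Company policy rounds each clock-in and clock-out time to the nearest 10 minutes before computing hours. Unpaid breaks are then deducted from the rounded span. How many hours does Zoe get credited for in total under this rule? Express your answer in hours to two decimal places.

32.83 hours

Wed: in 07:10→07:10, out 17:33→17:30; 10 h 20 min − 10 min = 10 h 10 min
Thu: in 09:32→09:30, out 20:34→20:30; 11 h 0 min
Fri: in 06:01→06:00, out 11:59→12:00; 6 h 0 min
Sat: in 10:50→10:50, out 16:30→16:30; 5 h 40 min
Total credited: 32 h 50 min.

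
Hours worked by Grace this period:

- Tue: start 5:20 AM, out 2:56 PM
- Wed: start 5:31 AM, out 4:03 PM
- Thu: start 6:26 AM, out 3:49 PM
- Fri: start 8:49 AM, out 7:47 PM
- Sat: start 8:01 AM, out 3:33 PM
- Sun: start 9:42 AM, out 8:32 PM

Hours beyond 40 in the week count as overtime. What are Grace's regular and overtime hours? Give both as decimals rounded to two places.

Tue: 5:20 AM–2:56 PM = 9 h 36 min
Wed: 5:31 AM–4:03 PM = 10 h 32 min
Thu: 6:26 AM–3:49 PM = 9 h 23 min
Fri: 8:49 AM–7:47 PM = 10 h 58 min
Sat: 8:01 AM–3:33 PM = 7 h 32 min
Sun: 9:42 AM–8:32 PM = 10 h 50 min
Total worked: 58 h 51 min = 58.85 h.
Threshold 40 h → overtime 18 h 51 min, regular 40 h 0 min.

Regular 40.00 hours, overtime 18.85 hours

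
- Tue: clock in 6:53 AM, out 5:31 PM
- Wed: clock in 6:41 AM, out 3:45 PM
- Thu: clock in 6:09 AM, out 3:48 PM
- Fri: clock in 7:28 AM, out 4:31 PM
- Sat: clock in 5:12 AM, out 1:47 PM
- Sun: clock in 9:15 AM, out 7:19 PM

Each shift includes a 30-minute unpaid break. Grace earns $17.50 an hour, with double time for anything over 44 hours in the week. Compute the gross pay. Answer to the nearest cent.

Tue: 6:53 AM–5:31 PM = 10 h 38 min; less 30 min break → 10 h 8 min
Wed: 6:41 AM–3:45 PM = 9 h 4 min; less 30 min break → 8 h 34 min
Thu: 6:09 AM–3:48 PM = 9 h 39 min; less 30 min break → 9 h 9 min
Fri: 7:28 AM–4:31 PM = 9 h 3 min; less 30 min break → 8 h 33 min
Sat: 5:12 AM–1:47 PM = 8 h 35 min; less 30 min break → 8 h 5 min
Sun: 9:15 AM–7:19 PM = 10 h 4 min; less 30 min break → 9 h 34 min
Total worked: 54 h 3 min = 3243 min.
Regular 44 h 0 min = 2640 min at $17.50/h; overtime 10 h 3 min = 603 min at $35.00/h.
Pay = (2640 × $17.50 + 603 × $35.00) ÷ 60 = $1121.75.

$1121.75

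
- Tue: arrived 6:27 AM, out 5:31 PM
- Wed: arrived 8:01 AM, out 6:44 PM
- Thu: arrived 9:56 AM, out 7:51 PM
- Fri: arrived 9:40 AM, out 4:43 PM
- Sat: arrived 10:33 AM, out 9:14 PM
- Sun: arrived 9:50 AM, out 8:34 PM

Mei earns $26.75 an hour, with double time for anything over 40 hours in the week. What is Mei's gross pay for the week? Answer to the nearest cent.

Tue: 6:27 AM–5:31 PM = 11 h 4 min
Wed: 8:01 AM–6:44 PM = 10 h 43 min
Thu: 9:56 AM–7:51 PM = 9 h 55 min
Fri: 9:40 AM–4:43 PM = 7 h 3 min
Sat: 10:33 AM–9:14 PM = 10 h 41 min
Sun: 9:50 AM–8:34 PM = 10 h 44 min
Total worked: 60 h 10 min = 3610 min.
Regular 40 h 0 min = 2400 min at $26.75/h; overtime 20 h 10 min = 1210 min at $53.50/h.
Pay = (2400 × $26.75 + 1210 × $53.50) ÷ 60 = $2148.92.

$2148.92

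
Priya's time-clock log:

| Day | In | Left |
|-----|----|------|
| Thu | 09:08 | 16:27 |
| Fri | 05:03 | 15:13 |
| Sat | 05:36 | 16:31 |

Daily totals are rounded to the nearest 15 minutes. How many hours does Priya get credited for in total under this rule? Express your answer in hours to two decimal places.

28.50 hours

Thu: 09:08–16:27 = 7 h 19 min → rounds to 7 h 15 min
Fri: 05:03–15:13 = 10 h 10 min → rounds to 10 h 15 min
Sat: 05:36–16:31 = 10 h 55 min → rounds to 11 h 0 min
Total credited: 28 h 30 min.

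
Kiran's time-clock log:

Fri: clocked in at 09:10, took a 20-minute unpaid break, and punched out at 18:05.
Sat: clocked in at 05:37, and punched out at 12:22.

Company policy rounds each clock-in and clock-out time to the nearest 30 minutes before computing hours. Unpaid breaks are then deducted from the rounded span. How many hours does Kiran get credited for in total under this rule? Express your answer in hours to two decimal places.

15.67 hours

Fri: in 09:10→09:00, out 18:05→18:00; 9 h 0 min − 20 min = 8 h 40 min
Sat: in 05:37→05:30, out 12:22→12:30; 7 h 0 min
Total credited: 15 h 40 min.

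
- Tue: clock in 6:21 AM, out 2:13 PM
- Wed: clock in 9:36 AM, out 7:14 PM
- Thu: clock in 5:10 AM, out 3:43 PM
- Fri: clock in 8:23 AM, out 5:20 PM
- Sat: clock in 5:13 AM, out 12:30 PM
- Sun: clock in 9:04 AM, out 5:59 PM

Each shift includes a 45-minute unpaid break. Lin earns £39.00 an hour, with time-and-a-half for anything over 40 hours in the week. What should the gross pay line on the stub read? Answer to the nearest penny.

£2068.95

Tue: 6:21 AM–2:13 PM = 7 h 52 min; less 45 min break → 7 h 7 min
Wed: 9:36 AM–7:14 PM = 9 h 38 min; less 45 min break → 8 h 53 min
Thu: 5:10 AM–3:43 PM = 10 h 33 min; less 45 min break → 9 h 48 min
Fri: 8:23 AM–5:20 PM = 8 h 57 min; less 45 min break → 8 h 12 min
Sat: 5:13 AM–12:30 PM = 7 h 17 min; less 45 min break → 6 h 32 min
Sun: 9:04 AM–5:59 PM = 8 h 55 min; less 45 min break → 8 h 10 min
Total worked: 48 h 42 min = 2922 min.
Regular 40 h 0 min = 2400 min at £39.00/h; overtime 8 h 42 min = 522 min at £58.50/h.
Pay = (2400 × £39.00 + 522 × £58.50) ÷ 60 = £2068.95.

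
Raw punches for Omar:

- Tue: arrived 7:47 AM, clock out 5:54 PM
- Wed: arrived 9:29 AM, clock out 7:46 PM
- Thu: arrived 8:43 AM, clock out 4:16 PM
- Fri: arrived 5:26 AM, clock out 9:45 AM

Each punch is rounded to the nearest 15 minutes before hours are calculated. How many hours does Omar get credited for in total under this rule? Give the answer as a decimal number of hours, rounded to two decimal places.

Tue: in 7:47 AM→7:45 AM, out 5:54 PM→6:00 PM; 10 h 15 min
Wed: in 9:29 AM→9:30 AM, out 7:46 PM→7:45 PM; 10 h 15 min
Thu: in 8:43 AM→8:45 AM, out 4:16 PM→4:15 PM; 7 h 30 min
Fri: in 5:26 AM→5:30 AM, out 9:45 AM→9:45 AM; 4 h 15 min
Total credited: 32 h 15 min.

32.25 hours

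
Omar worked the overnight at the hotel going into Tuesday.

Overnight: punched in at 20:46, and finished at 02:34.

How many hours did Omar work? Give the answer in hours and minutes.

Overnight: 20:46 → midnight = 3 h 14 min; midnight → 02:34 = 2 h 34 min; span 5 h 48 min

5 h 48 min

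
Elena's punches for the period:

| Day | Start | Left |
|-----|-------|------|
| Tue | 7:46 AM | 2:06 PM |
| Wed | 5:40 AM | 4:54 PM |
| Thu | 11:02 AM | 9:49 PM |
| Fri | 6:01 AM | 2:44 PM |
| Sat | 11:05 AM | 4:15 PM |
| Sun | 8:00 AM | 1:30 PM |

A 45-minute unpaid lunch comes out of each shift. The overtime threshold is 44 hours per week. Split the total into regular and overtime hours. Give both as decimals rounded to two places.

Regular 43.23 hours, overtime 0.00 hours

Tue: 7:46 AM–2:06 PM = 6 h 20 min; less 45 min break → 5 h 35 min
Wed: 5:40 AM–4:54 PM = 11 h 14 min; less 45 min break → 10 h 29 min
Thu: 11:02 AM–9:49 PM = 10 h 47 min; less 45 min break → 10 h 2 min
Fri: 6:01 AM–2:44 PM = 8 h 43 min; less 45 min break → 7 h 58 min
Sat: 11:05 AM–4:15 PM = 5 h 10 min; less 45 min break → 4 h 25 min
Sun: 8:00 AM–1:30 PM = 5 h 30 min; less 45 min break → 4 h 45 min
Total worked: 43 h 14 min = 43.23 h.
Threshold 44 h → overtime 0 h 0 min, regular 43 h 14 min.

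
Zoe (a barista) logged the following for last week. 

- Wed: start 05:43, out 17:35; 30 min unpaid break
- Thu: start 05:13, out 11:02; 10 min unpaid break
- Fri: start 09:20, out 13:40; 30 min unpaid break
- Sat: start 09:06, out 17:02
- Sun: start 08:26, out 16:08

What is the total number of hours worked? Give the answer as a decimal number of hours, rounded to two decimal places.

Wed: 05:43–17:35 = 11 h 52 min; less 30 min break → 11 h 22 min
Thu: 05:13–11:02 = 5 h 49 min; less 10 min break → 5 h 39 min
Fri: 09:20–13:40 = 4 h 20 min; less 30 min break → 3 h 50 min
Sat: 09:06–17:02 = 7 h 56 min
Sun: 08:26–16:08 = 7 h 42 min
Total: 11 h 22 min + 5 h 39 min + 3 h 50 min + 7 h 56 min + 7 h 42 min = 36 h 29 min.

36.48 hours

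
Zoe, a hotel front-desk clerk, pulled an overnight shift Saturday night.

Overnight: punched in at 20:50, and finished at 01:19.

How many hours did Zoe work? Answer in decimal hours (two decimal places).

Overnight: 20:50 → midnight = 3 h 10 min; midnight → 01:19 = 1 h 19 min; span 4 h 29 min

4.48 hours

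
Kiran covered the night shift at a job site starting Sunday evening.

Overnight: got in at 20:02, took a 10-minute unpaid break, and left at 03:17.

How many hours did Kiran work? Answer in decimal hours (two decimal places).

7.08 hours

Overnight: 20:02 → midnight = 3 h 58 min; midnight → 03:17 = 3 h 17 min; span 7 h 15 min; less 10 min break → 7 h 5 min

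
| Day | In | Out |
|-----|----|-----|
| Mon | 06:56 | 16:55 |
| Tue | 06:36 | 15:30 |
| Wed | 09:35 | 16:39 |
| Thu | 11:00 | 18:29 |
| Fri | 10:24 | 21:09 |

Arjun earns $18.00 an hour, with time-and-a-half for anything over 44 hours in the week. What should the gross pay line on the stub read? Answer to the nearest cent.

$796.95

Mon: 06:56–16:55 = 9 h 59 min
Tue: 06:36–15:30 = 8 h 54 min
Wed: 09:35–16:39 = 7 h 4 min
Thu: 11:00–18:29 = 7 h 29 min
Fri: 10:24–21:09 = 10 h 45 min
Total worked: 44 h 11 min = 2651 min.
Regular 44 h 0 min = 2640 min at $18.00/h; overtime 0 h 11 min = 11 min at $27.00/h.
Pay = (2640 × $18.00 + 11 × $27.00) ÷ 60 = $796.95.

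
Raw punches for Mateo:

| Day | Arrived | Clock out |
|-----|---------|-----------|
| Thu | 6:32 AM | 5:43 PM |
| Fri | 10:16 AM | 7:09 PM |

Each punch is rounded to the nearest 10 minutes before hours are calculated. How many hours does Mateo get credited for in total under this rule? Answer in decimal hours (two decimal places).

Thu: in 6:32 AM→6:30 AM, out 5:43 PM→5:40 PM; 11 h 10 min
Fri: in 10:16 AM→10:20 AM, out 7:09 PM→7:10 PM; 8 h 50 min
Total credited: 20 h 0 min.

20.00 hours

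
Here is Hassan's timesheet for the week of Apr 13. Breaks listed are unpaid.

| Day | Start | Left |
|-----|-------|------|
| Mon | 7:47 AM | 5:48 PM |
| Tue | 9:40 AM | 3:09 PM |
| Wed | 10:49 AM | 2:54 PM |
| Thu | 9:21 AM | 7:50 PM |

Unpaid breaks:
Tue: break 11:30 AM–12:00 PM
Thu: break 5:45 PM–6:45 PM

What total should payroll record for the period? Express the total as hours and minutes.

Mon: 7:47 AM–5:48 PM = 10 h 1 min
Tue: 9:40 AM–3:09 PM = 5 h 29 min; less 30 min break → 4 h 59 min
Wed: 10:49 AM–2:54 PM = 4 h 5 min
Thu: 9:21 AM–7:50 PM = 10 h 29 min; less 60 min break → 9 h 29 min
Total: 10 h 1 min + 4 h 59 min + 4 h 5 min + 9 h 29 min = 28 h 34 min.

28 h 34 min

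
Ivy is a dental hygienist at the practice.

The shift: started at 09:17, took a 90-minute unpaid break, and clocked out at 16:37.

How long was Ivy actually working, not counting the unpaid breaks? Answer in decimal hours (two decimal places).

The shift: 09:17–16:37 = 7 h 20 min; less 90 min break → 5 h 50 min

5.83 hours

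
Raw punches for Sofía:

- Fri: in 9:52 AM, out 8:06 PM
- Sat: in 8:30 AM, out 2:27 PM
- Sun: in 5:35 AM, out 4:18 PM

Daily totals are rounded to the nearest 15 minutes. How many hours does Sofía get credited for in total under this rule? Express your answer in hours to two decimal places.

Fri: 9:52 AM–8:06 PM = 10 h 14 min → rounds to 10 h 15 min
Sat: 8:30 AM–2:27 PM = 5 h 57 min → rounds to 6 h 0 min
Sun: 5:35 AM–4:18 PM = 10 h 43 min → rounds to 10 h 45 min
Total credited: 27 h 0 min.

27.00 hours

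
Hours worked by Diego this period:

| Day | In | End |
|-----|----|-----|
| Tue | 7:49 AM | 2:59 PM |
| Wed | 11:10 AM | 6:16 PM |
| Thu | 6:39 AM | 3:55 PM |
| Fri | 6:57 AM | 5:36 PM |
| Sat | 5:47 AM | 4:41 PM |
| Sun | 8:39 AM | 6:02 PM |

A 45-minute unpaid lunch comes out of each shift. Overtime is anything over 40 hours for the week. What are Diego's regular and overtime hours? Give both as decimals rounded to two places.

Tue: 7:49 AM–2:59 PM = 7 h 10 min; less 45 min break → 6 h 25 min
Wed: 11:10 AM–6:16 PM = 7 h 6 min; less 45 min break → 6 h 21 min
Thu: 6:39 AM–3:55 PM = 9 h 16 min; less 45 min break → 8 h 31 min
Fri: 6:57 AM–5:36 PM = 10 h 39 min; less 45 min break → 9 h 54 min
Sat: 5:47 AM–4:41 PM = 10 h 54 min; less 45 min break → 10 h 9 min
Sun: 8:39 AM–6:02 PM = 9 h 23 min; less 45 min break → 8 h 38 min
Total worked: 49 h 58 min = 49.97 h.
Threshold 40 h → overtime 9 h 58 min, regular 40 h 0 min.

Regular 40.00 hours, overtime 9.97 hours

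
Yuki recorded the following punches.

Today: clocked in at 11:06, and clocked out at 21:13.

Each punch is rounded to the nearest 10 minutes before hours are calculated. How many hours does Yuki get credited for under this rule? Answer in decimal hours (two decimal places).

Today: in 11:06→11:10, out 21:13→21:10; 10 h 0 min

10.00 hours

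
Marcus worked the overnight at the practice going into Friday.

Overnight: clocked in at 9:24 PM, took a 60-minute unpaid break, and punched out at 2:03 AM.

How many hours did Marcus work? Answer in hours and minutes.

Overnight: 9:24 PM → midnight = 2 h 36 min; midnight → 2:03 AM = 2 h 3 min; span 4 h 39 min; less 60 min break → 3 h 39 min

3 h 39 min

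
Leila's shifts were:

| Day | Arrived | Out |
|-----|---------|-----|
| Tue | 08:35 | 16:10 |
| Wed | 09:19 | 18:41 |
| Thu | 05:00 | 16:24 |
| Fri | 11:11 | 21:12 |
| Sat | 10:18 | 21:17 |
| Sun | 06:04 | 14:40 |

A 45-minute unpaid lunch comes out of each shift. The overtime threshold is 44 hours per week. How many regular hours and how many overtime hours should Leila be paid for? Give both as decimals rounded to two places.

Regular 44.00 hours, overtime 9.45 hours

Tue: 08:35–16:10 = 7 h 35 min; less 45 min break → 6 h 50 min
Wed: 09:19–18:41 = 9 h 22 min; less 45 min break → 8 h 37 min
Thu: 05:00–16:24 = 11 h 24 min; less 45 min break → 10 h 39 min
Fri: 11:11–21:12 = 10 h 1 min; less 45 min break → 9 h 16 min
Sat: 10:18–21:17 = 10 h 59 min; less 45 min break → 10 h 14 min
Sun: 06:04–14:40 = 8 h 36 min; less 45 min break → 7 h 51 min
Total worked: 53 h 27 min = 53.45 h.
Threshold 44 h → overtime 9 h 27 min, regular 44 h 0 min.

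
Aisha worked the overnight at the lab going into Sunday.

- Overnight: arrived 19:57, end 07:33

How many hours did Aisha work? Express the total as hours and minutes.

Overnight: 19:57 → midnight = 4 h 3 min; midnight → 07:33 = 7 h 33 min; span 11 h 36 min

11 h 36 min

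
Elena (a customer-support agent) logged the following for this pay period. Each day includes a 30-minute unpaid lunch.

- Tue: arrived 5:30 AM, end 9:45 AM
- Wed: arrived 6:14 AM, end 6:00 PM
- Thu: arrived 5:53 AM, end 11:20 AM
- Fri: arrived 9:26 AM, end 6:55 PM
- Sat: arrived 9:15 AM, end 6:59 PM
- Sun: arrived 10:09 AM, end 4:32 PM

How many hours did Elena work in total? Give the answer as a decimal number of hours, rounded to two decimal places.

Tue: 5:30 AM–9:45 AM = 4 h 15 min; less 30 min break → 3 h 45 min
Wed: 6:14 AM–6:00 PM = 11 h 46 min; less 30 min break → 11 h 16 min
Thu: 5:53 AM–11:20 AM = 5 h 27 min; less 30 min break → 4 h 57 min
Fri: 9:26 AM–6:55 PM = 9 h 29 min; less 30 min break → 8 h 59 min
Sat: 9:15 AM–6:59 PM = 9 h 44 min; less 30 min break → 9 h 14 min
Sun: 10:09 AM–4:32 PM = 6 h 23 min; less 30 min break → 5 h 53 min
Total: 3 h 45 min + 11 h 16 min + 4 h 57 min + 8 h 59 min + 9 h 14 min + 5 h 53 min = 44 h 4 min.

44.07 hours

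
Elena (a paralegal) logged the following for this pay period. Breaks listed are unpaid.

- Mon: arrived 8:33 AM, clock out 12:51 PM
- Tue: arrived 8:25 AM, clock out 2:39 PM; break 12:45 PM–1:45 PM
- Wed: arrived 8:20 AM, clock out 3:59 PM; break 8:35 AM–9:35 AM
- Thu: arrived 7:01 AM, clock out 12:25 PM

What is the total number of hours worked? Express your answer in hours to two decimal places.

Mon: 8:33 AM–12:51 PM = 4 h 18 min
Tue: 8:25 AM–2:39 PM = 6 h 14 min; less 60 min break → 5 h 14 min
Wed: 8:20 AM–3:59 PM = 7 h 39 min; less 60 min break → 6 h 39 min
Thu: 7:01 AM–12:25 PM = 5 h 24 min
Total: 4 h 18 min + 5 h 14 min + 6 h 39 min + 5 h 24 min = 21 h 35 min.

21.58 hours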